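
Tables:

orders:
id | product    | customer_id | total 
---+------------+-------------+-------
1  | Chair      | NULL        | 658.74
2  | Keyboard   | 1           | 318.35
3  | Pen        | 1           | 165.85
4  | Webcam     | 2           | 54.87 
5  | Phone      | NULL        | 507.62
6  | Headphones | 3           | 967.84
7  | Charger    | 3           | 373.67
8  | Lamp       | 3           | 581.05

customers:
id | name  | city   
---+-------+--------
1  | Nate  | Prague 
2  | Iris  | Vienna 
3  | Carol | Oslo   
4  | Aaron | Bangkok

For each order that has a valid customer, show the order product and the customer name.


INNER JOIN keeps only orders rows whose customer_id matches an id in customers. Walk through each order:
  - order 1 (Chair): customer_id=NULL, no match -> dropped
  - order 2 (Keyboard): customer_id=1 -> matches Nate
  - order 3 (Pen): customer_id=1 -> matches Nate
  - order 4 (Webcam): customer_id=2 -> matches Iris
  - order 5 (Phone): customer_id=NULL, no match -> dropped
  - order 6 (Headphones): customer_id=3 -> matches Carol
  - order 7 (Charger): customer_id=3 -> matches Carol
  - order 8 (Lamp): customer_id=3 -> matches Carol
So 2 of 8 rows are dropped.

SQL:
SELECT a.product, b.name AS customer
FROM orders a
INNER JOIN customers b ON a.customer_id = b.id

Result:
product    | customer
-----------+---------
Keyboard   | Nate    
Pen        | Nate    
Webcam     | Iris    
Headphones | Carol   
Charger    | Carol   
Lamp       | Carol   


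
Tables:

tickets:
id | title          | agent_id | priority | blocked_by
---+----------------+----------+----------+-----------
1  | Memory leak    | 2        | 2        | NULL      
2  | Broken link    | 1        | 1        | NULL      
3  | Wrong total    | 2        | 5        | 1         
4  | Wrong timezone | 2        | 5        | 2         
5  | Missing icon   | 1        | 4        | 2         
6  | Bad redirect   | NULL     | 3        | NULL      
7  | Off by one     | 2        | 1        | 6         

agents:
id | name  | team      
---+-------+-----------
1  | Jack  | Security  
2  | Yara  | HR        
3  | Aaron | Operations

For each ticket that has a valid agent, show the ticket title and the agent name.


INNER JOIN keeps only tickets rows whose agent_id matches an id in agents. Walk through each ticket:
  - ticket 1 (Memory leak): agent_id=2 -> matches Yara
  - ticket 2 (Broken link): agent_id=1 -> matches Jack
  - ticket 3 (Wrong total): agent_id=2 -> matches Yara
  - ticket 4 (Wrong timezone): agent_id=2 -> matches Yara
  - ticket 5 (Missing icon): agent_id=1 -> matches Jack
  - ticket 6 (Bad redirect): agent_id=NULL, no match -> dropped
  - ticket 7 (Off by one): agent_id=2 -> matches Yara
So 1 of 7 rows is dropped.

SQL:
SELECT a.title, b.name AS agent
FROM tickets a
INNER JOIN agents b ON a.agent_id = b.id

Result:
title          | agent
---------------+------
Memory leak    | Yara 
Broken link    | Jack 
Wrong total    | Yara 
Wrong timezone | Yara 
Missing icon   | Jack 
Off by one     | Yara 


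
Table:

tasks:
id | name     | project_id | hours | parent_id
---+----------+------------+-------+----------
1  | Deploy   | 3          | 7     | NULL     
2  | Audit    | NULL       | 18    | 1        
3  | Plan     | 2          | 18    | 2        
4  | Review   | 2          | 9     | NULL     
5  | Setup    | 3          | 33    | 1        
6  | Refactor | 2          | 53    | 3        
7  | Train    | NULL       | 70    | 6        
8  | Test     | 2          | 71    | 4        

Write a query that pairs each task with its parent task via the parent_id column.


This is a self-join: tasks is joined to a second copy of itself, matching each row's parent_id to another row's id. Use LEFT JOIN so rows with parent_id=NULL are kept.
  - task 1 (Deploy): parent_id=NULL -> NULL
  - task 2 (Audit): parent_id=1 -> Deploy
  - task 3 (Plan): parent_id=2 -> Audit
  - task 4 (Review): parent_id=NULL -> NULL
  - task 5 (Setup): parent_id=1 -> Deploy
  - task 6 (Refactor): parent_id=3 -> Plan
  - task 7 (Train): parent_id=6 -> Refactor
  - task 8 (Test): parent_id=4 -> Review

SQL:
SELECT a.name AS item, b.name AS parent
FROM tasks a
LEFT JOIN tasks b ON a.parent_id = b.id

Result:
item     | parent  
---------+---------
Deploy   | NULL    
Audit    | Deploy  
Plan     | Audit   
Review   | NULL    
Setup    | Deploy  
Refactor | Plan    
Train    | Refactor
Test     | Review  


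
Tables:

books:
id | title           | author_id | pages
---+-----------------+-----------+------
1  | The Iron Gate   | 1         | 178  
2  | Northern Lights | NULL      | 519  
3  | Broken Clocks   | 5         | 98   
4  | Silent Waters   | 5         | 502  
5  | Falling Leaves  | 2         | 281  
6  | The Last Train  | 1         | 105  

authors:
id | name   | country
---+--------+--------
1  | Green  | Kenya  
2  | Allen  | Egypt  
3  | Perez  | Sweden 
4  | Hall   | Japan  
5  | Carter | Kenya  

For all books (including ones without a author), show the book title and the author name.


LEFT JOIN keeps every row from books (the left table); where author_id has no match in authors, the author columns become NULL. Walk through each book:
  - book 1 (The Iron Gate): author_id=1 -> matches Green
  - book 2 (Northern Lights): author_id=NULL, no match -> kept with NULL
  - book 3 (Broken Clocks): author_id=5 -> matches Carter
  - book 4 (Silent Waters): author_id=5 -> matches Carter
  - book 5 (Falling Leaves): author_id=2 -> matches Allen
  - book 6 (The Last Train): author_id=1 -> matches Green
All 6 rows appear; 1 has NULL author.

SQL:
SELECT a.title, b.name AS author
FROM books a
LEFT JOIN authors b ON a.author_id = b.id

Result:
title           | author
----------------+-------
The Iron Gate   | Green 
Northern Lights | NULL  
Broken Clocks   | Carter
Silent Waters   | Carter
Falling Leaves  | Allen 
The Last Train  | Green 


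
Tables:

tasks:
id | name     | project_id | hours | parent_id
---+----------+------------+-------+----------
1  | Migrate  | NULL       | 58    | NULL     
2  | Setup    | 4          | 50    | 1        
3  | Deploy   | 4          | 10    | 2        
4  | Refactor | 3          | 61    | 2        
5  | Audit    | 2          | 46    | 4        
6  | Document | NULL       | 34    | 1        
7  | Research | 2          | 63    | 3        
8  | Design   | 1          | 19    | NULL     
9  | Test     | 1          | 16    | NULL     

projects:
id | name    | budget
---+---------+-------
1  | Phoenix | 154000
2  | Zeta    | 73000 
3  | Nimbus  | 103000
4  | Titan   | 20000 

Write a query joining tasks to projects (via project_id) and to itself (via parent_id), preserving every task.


Two LEFT JOINs from the same base table tasks: one to projects via project_id, one to tasks itself via parent_id. Both are LEFT so every task is preserved.
Match against projects:
  - task 1 (Migrate): project_id=NULL, no match -> kept with NULL
  - task 2 (Setup): project_id=4 -> matches Titan
  - task 3 (Deploy): project_id=4 -> matches Titan
  - task 4 (Refactor): project_id=3 -> matches Nimbus
  - task 5 (Audit): project_id=2 -> matches Zeta
  - task 6 (Document): project_id=NULL, no match -> kept with NULL
  - task 7 (Research): project_id=2 -> matches Zeta
  - task 8 (Design): project_id=1 -> matches Phoenix
  - task 9 (Test): project_id=1 -> matches Phoenix
Match against tasks (self):
  - task 1 (Migrate): parent_id=NULL -> NULL
  - task 2 (Setup): parent_id=1 -> Migrate
  - task 3 (Deploy): parent_id=2 -> Setup
  - task 4 (Refactor): parent_id=2 -> Setup
  - task 5 (Audit): parent_id=4 -> Refactor
  - task 6 (Document): parent_id=1 -> Migrate
  - task 7 (Research): parent_id=3 -> Deploy
  - task 8 (Design): parent_id=NULL -> NULL
  - task 9 (Test): parent_id=NULL -> NULL

SQL:
SELECT a.name, b.name AS project, c.name AS parent
FROM tasks a
LEFT JOIN projects b ON a.project_id = b.id
LEFT JOIN tasks c ON a.parent_id = c.id

Result:
name     | project | parent  
---------+---------+---------
Migrate  | NULL    | NULL    
Setup    | Titan   | Migrate 
Deploy   | Titan   | Setup   
Refactor | Nimbus  | Setup   
Audit    | Zeta    | Refactor
Document | NULL    | Migrate 
Research | Zeta    | Deploy  
Design   | Phoenix | NULL    
Test     | Phoenix | NULL    


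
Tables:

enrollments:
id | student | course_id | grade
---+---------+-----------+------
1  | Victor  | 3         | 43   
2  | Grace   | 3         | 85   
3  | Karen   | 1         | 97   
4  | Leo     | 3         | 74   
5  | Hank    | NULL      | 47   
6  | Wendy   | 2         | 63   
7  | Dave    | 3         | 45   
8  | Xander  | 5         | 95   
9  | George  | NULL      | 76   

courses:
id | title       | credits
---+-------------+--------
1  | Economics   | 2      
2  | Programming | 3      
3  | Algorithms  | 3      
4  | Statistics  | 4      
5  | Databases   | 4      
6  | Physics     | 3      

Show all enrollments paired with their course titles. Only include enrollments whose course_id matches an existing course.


INNER JOIN keeps only enrollments rows whose course_id matches an id in courses. Walk through each enrollment:
  - enrollment 1 (Victor): course_id=3 -> matches Algorithms
  - enrollment 2 (Grace): course_id=3 -> matches Algorithms
  - enrollment 3 (Karen): course_id=1 -> matches Economics
  - enrollment 4 (Leo): course_id=3 -> matches Algorithms
  - enrollment 5 (Hank): course_id=NULL, no match -> dropped
  - enrollment 6 (Wendy): course_id=2 -> matches Programming
  - enrollment 7 (Dave): course_id=3 -> matches Algorithms
  - enrollment 8 (Xander): course_id=5 -> matches Databases
  - enrollment 9 (George): course_id=NULL, no match -> dropped
So 2 of 9 rows are dropped.

SQL:
SELECT a.student, b.title AS course
FROM enrollments a
INNER JOIN courses b ON a.course_id = b.id

Result:
student | course     
--------+------------
Victor  | Algorithms 
Grace   | Algorithms 
Karen   | Economics  
Leo     | Algorithms 
Wendy   | Programming
Dave    | Algorithms 
Xander  | Databases  


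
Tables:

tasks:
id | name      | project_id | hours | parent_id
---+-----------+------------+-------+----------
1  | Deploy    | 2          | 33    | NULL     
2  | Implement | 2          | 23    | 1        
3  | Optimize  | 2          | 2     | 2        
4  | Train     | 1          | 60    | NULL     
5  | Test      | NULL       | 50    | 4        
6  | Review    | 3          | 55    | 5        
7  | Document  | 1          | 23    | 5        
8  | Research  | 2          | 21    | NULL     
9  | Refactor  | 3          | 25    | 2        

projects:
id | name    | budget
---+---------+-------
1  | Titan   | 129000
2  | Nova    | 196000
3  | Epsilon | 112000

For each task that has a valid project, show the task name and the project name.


INNER JOIN keeps only tasks rows whose project_id matches an id in projects. Walk through each task:
  - task 1 (Deploy): project_id=2 -> matches Nova
  - task 2 (Implement): project_id=2 -> matches Nova
  - task 3 (Optimize): project_id=2 -> matches Nova
  - task 4 (Train): project_id=1 -> matches Titan
  - task 5 (Test): project_id=NULL, no match -> dropped
  - task 6 (Review): project_id=3 -> matches Epsilon
  - task 7 (Document): project_id=1 -> matches Titan
  - task 8 (Research): project_id=2 -> matches Nova
  - task 9 (Refactor): project_id=3 -> matches Epsilon
So 1 of 9 rows is dropped.

SQL:
SELECT a.name, b.name AS project
FROM tasks a
INNER JOIN projects b ON a.project_id = b.id

Result:
name      | project
----------+--------
Deploy    | Nova   
Implement | Nova   
Optimize  | Nova   
Train     | Titan  
Review    | Epsilon
Document  | Titan  
Research  | Nova   
Refactor  | Epsilon


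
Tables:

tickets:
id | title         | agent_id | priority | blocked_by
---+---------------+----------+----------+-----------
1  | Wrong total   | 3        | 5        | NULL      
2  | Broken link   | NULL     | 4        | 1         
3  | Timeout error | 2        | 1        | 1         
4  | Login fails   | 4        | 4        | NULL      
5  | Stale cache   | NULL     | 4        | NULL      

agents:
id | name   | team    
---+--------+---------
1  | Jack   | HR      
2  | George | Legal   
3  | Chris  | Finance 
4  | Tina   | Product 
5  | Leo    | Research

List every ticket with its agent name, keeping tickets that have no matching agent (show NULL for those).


LEFT JOIN keeps every row from tickets (the left table); where agent_id has no match in agents, the agent columns become NULL. Walk through each ticket:
  - ticket 1 (Wrong total): agent_id=3 -> matches Chris
  - ticket 2 (Broken link): agent_id=NULL, no match -> kept with NULL
  - ticket 3 (Timeout error): agent_id=2 -> matches George
  - ticket 4 (Login fails): agent_id=4 -> matches Tina
  - ticket 5 (Stale cache): agent_id=NULL, no match -> kept with NULL
All 5 rows appear; 2 have NULL agent.

SQL:
SELECT a.title, b.name AS agent
FROM tickets a
LEFT JOIN agents b ON a.agent_id = b.id

Result:
title         | agent 
--------------+-------
Wrong total   | Chris 
Broken link   | NULL  
Timeout error | George
Login fails   | Tina  
Stale cache   | NULL  


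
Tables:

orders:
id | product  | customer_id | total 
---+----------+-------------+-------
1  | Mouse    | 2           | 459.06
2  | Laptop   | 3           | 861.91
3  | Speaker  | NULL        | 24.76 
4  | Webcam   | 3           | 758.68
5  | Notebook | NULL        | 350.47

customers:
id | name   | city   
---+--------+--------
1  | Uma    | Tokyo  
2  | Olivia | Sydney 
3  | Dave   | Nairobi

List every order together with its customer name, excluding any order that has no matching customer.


INNER JOIN keeps only orders rows whose customer_id matches an id in customers. Walk through each order:
  - order 1 (Mouse): customer_id=2 -> matches Olivia
  - order 2 (Laptop): customer_id=3 -> matches Dave
  - order 3 (Speaker): customer_id=NULL, no match -> dropped
  - order 4 (Webcam): customer_id=3 -> matches Dave
  - order 5 (Notebook): customer_id=NULL, no match -> dropped
So 2 of 5 rows are dropped.

SQL:
SELECT a.product, b.name AS customer
FROM orders a
INNER JOIN customers b ON a.customer_id = b.id

Result:
product | customer
--------+---------
Mouse   | Olivia  
Laptop  | Dave    
Webcam  | Dave    


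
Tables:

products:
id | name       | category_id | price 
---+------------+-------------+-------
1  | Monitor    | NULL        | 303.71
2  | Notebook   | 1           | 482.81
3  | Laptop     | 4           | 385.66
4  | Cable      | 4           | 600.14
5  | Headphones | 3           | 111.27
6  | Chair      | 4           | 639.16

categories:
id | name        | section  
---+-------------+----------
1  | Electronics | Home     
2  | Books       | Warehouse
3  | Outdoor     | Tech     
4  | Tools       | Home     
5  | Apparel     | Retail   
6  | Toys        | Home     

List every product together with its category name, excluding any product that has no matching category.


INNER JOIN keeps only products rows whose category_id matches an id in categories. Walk through each product:
  - product 1 (Monitor): category_id=NULL, no match -> dropped
  - product 2 (Notebook): category_id=1 -> matches Electronics
  - product 3 (Laptop): category_id=4 -> matches Tools
  - product 4 (Cable): category_id=4 -> matches Tools
  - product 5 (Headphones): category_id=3 -> matches Outdoor
  - product 6 (Chair): category_id=4 -> matches Tools
So 1 of 6 rows is dropped.

SQL:
SELECT a.name, b.name AS category
FROM products a
INNER JOIN categories b ON a.category_id = b.id

Result:
name       | category   
-----------+------------
Notebook   | Electronics
Laptop     | Tools      
Cable      | Tools      
Headphones | Outdoor    
Chair      | Tools      


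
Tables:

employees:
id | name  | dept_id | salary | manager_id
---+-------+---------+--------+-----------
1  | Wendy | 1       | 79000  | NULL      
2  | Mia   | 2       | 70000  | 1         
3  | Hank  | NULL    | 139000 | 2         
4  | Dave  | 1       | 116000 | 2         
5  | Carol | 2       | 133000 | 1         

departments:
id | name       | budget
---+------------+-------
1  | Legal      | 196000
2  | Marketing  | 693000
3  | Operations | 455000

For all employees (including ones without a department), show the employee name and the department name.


LEFT JOIN keeps every row from employees (the left table); where dept_id has no match in departments, the department columns become NULL. Walk through each employee:
  - employee 1 (Wendy): dept_id=1 -> matches Legal
  - employee 2 (Mia): dept_id=2 -> matches Marketing
  - employee 3 (Hank): dept_id=NULL, no match -> kept with NULL
  - employee 4 (Dave): dept_id=1 -> matches Legal
  - employee 5 (Carol): dept_id=2 -> matches Marketing
All 5 rows appear; 1 has NULL department.

SQL:
SELECT a.name, b.name AS department
FROM employees a
LEFT JOIN departments b ON a.dept_id = b.id

Result:
name  | department
------+-----------
Wendy | Legal     
Mia   | Marketing 
Hank  | NULL      
Dave  | Legal     
Carol | Marketing 


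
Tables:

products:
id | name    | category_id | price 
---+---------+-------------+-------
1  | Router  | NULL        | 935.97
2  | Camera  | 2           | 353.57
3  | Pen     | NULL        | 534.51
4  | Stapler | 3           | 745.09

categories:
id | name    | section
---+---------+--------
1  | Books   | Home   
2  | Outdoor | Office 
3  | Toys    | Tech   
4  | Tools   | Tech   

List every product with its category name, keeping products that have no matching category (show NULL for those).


LEFT JOIN keeps every row from products (the left table); where category_id has no match in categories, the category columns become NULL. Walk through each product:
  - product 1 (Router): category_id=NULL, no match -> kept with NULL
  - product 2 (Camera): category_id=2 -> matches Outdoor
  - product 3 (Pen): category_id=NULL, no match -> kept with NULL
  - product 4 (Stapler): category_id=3 -> matches Toys
All 4 rows appear; 2 have NULL category.

SQL:
SELECT a.name, b.name AS category
FROM products a
LEFT JOIN categories b ON a.category_id = b.id

Result:
name    | category
--------+---------
Router  | NULL    
Camera  | Outdoor 
Pen     | NULL    
Stapler | Toys    


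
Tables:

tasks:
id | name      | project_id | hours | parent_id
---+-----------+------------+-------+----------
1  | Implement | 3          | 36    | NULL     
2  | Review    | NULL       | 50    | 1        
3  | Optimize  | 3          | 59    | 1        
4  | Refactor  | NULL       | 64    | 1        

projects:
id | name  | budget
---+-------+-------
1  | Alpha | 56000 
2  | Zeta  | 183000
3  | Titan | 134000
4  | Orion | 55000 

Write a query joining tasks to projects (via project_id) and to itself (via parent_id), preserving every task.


Two LEFT JOINs from the same base table tasks: one to projects via project_id, one to tasks itself via parent_id. Both are LEFT so every task is preserved.
Match against projects:
  - task 1 (Implement): project_id=3 -> matches Titan
  - task 2 (Review): project_id=NULL, no match -> kept with NULL
  - task 3 (Optimize): project_id=3 -> matches Titan
  - task 4 (Refactor): project_id=NULL, no match -> kept with NULL
Match against tasks (self):
  - task 1 (Implement): parent_id=NULL -> NULL
  - task 2 (Review): parent_id=1 -> Implement
  - task 3 (Optimize): parent_id=1 -> Implement
  - task 4 (Refactor): parent_id=1 -> Implement

SQL:
SELECT a.name, b.name AS project, c.name AS parent
FROM tasks a
LEFT JOIN projects b ON a.project_id = b.id
LEFT JOIN tasks c ON a.parent_id = c.id

Result:
name      | project | parent   
----------+---------+----------
Implement | Titan   | NULL     
Review    | NULL    | Implement
Optimize  | Titan   | Implement
Refactor  | NULL    | Implement


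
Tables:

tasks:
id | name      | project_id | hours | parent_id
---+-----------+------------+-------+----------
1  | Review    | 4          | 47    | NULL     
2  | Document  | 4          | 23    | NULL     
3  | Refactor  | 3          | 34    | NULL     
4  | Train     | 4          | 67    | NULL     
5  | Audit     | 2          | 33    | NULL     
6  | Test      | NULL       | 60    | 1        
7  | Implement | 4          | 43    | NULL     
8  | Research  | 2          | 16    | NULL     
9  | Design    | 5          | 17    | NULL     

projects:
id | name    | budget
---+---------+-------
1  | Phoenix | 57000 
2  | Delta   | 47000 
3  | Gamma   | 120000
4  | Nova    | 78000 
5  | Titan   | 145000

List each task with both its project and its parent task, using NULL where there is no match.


Two LEFT JOINs from the same base table tasks: one to projects via project_id, one to tasks itself via parent_id. Both are LEFT so every task is preserved.
Match against projects:
  - task 1 (Review): project_id=4 -> matches Nova
  - task 2 (Document): project_id=4 -> matches Nova
  - task 3 (Refactor): project_id=3 -> matches Gamma
  - task 4 (Train): project_id=4 -> matches Nova
  - task 5 (Audit): project_id=2 -> matches Delta
  - task 6 (Test): project_id=NULL, no match -> kept with NULL
  - task 7 (Implement): project_id=4 -> matches Nova
  - task 8 (Research): project_id=2 -> matches Delta
  - task 9 (Design): project_id=5 -> matches Titan
Match against tasks (self):
  - task 1 (Review): parent_id=NULL -> NULL
  - task 2 (Document): parent_id=NULL -> NULL
  - task 3 (Refactor): parent_id=NULL -> NULL
  - task 4 (Train): parent_id=NULL -> NULL
  - task 5 (Audit): parent_id=NULL -> NULL
  - task 6 (Test): parent_id=1 -> Review
  - task 7 (Implement): parent_id=NULL -> NULL
  - task 8 (Research): parent_id=NULL -> NULL
  - task 9 (Design): parent_id=NULL -> NULL

SQL:
SELECT a.name, b.name AS project, c.name AS parent
FROM tasks a
LEFT JOIN projects b ON a.project_id = b.id
LEFT JOIN tasks c ON a.parent_id = c.id

Result:
name      | project | parent
----------+---------+-------
Review    | Nova    | NULL  
Document  | Nova    | NULL  
Refactor  | Gamma   | NULL  
Train     | Nova    | NULL  
Audit     | Delta   | NULL  
Test      | NULL    | Review
Implement | Nova    | NULL  
Research  | Delta   | NULL  
Design    | Titan   | NULL  


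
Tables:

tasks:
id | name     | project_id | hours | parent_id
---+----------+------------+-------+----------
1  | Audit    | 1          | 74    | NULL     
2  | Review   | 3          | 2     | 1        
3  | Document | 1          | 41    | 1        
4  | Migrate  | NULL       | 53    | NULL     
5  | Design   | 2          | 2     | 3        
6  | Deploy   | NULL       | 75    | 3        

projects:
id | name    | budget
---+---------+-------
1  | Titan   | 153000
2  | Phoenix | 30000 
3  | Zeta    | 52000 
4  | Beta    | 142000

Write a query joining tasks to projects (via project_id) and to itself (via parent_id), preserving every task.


Two LEFT JOINs from the same base table tasks: one to projects via project_id, one to tasks itself via parent_id. Both are LEFT so every task is preserved.
Match against projects:
  - task 1 (Audit): project_id=1 -> matches Titan
  - task 2 (Review): project_id=3 -> matches Zeta
  - task 3 (Document): project_id=1 -> matches Titan
  - task 4 (Migrate): project_id=NULL, no match -> kept with NULL
  - task 5 (Design): project_id=2 -> matches Phoenix
  - task 6 (Deploy): project_id=NULL, no match -> kept with NULL
Match against tasks (self):
  - task 1 (Audit): parent_id=NULL -> NULL
  - task 2 (Review): parent_id=1 -> Audit
  - task 3 (Document): parent_id=1 -> Audit
  - task 4 (Migrate): parent_id=NULL -> NULL
  - task 5 (Design): parent_id=3 -> Document
  - task 6 (Deploy): parent_id=3 -> Document

SQL:
SELECT a.name, b.name AS project, c.name AS parent
FROM tasks a
LEFT JOIN projects b ON a.project_id = b.id
LEFT JOIN tasks c ON a.parent_id = c.id

Result:
name     | project | parent  
---------+---------+---------
Audit    | Titan   | NULL    
Review   | Zeta    | Audit   
Document | Titan   | Audit   
Migrate  | NULL    | NULL    
Design   | Phoenix | Document
Deploy   | NULL    | Document


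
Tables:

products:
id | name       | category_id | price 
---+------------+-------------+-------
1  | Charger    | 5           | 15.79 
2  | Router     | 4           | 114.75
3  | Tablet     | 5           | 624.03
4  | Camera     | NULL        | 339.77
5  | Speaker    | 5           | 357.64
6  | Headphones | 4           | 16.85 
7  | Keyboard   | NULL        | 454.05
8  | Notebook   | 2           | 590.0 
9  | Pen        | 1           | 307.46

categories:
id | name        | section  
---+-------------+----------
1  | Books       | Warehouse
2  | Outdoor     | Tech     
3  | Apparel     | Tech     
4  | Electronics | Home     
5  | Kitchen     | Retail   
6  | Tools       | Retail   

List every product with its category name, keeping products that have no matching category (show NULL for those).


LEFT JOIN keeps every row from products (the left table); where category_id has no match in categories, the category columns become NULL. Walk through each product:
  - product 1 (Charger): category_id=5 -> matches Kitchen
  - product 2 (Router): category_id=4 -> matches Electronics
  - product 3 (Tablet): category_id=5 -> matches Kitchen
  - product 4 (Camera): category_id=NULL, no match -> kept with NULL
  - product 5 (Speaker): category_id=5 -> matches Kitchen
  - product 6 (Headphones): category_id=4 -> matches Electronics
  - product 7 (Keyboard): category_id=NULL, no match -> kept with NULL
  - product 8 (Notebook): category_id=2 -> matches Outdoor
  - product 9 (Pen): category_id=1 -> matches Books
All 9 rows appear; 2 have NULL category.

SQL:
SELECT a.name, b.name AS category
FROM products a
LEFT JOIN categories b ON a.category_id = b.id

Result:
name       | category   
-----------+------------
Charger    | Kitchen    
Router     | Electronics
Tablet     | Kitchen    
Camera     | NULL       
Speaker    | Kitchen    
Headphones | Electronics
Keyboard   | NULL       
Notebook   | Outdoor    
Pen        | Books      


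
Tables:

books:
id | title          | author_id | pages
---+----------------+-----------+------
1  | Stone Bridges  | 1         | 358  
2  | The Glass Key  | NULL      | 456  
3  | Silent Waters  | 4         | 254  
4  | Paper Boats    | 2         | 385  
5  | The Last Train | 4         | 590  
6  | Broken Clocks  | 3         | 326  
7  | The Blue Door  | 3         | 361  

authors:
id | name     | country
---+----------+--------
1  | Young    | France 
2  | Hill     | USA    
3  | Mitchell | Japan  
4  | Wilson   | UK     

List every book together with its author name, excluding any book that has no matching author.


INNER JOIN keeps only books rows whose author_id matches an id in authors. Walk through each book:
  - book 1 (Stone Bridges): author_id=1 -> matches Young
  - book 2 (The Glass Key): author_id=NULL, no match -> dropped
  - book 3 (Silent Waters): author_id=4 -> matches Wilson
  - book 4 (Paper Boats): author_id=2 -> matches Hill
  - book 5 (The Last Train): author_id=4 -> matches Wilson
  - book 6 (Broken Clocks): author_id=3 -> matches Mitchell
  - book 7 (The Blue Door): author_id=3 -> matches Mitchell
So 1 of 7 rows is dropped.

SQL:
SELECT a.title, b.name AS author
FROM books a
INNER JOIN authors b ON a.author_id = b.id

Result:
title          | author  
---------------+---------
Stone Bridges  | Young   
Silent Waters  | Wilson  
Paper Boats    | Hill    
The Last Train | Wilson  
Broken Clocks  | Mitchell
The Blue Door  | Mitchell


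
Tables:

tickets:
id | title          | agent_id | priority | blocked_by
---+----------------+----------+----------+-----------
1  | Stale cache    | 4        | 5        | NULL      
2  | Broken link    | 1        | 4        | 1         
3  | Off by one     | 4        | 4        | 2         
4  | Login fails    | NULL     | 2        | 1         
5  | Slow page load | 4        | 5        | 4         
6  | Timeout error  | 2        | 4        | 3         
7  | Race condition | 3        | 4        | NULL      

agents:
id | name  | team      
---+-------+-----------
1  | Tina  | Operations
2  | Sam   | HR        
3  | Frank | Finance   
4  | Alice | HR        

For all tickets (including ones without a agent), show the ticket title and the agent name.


LEFT JOIN keeps every row from tickets (the left table); where agent_id has no match in agents, the agent columns become NULL. Walk through each ticket:
  - ticket 1 (Stale cache): agent_id=4 -> matches Alice
  - ticket 2 (Broken link): agent_id=1 -> matches Tina
  - ticket 3 (Off by one): agent_id=4 -> matches Alice
  - ticket 4 (Login fails): agent_id=NULL, no match -> kept with NULL
  - ticket 5 (Slow page load): agent_id=4 -> matches Alice
  - ticket 6 (Timeout error): agent_id=2 -> matches Sam
  - ticket 7 (Race condition): agent_id=3 -> matches Frank
All 7 rows appear; 1 has NULL agent.

SQL:
SELECT a.title, b.name AS agent
FROM tickets a
LEFT JOIN agents b ON a.agent_id = b.id

Result:
title          | agent
---------------+------
Stale cache    | Alice
Broken link    | Tina 
Off by one     | Alice
Login fails    | NULL 
Slow page load | Alice
Timeout error  | Sam  
Race condition | Frank


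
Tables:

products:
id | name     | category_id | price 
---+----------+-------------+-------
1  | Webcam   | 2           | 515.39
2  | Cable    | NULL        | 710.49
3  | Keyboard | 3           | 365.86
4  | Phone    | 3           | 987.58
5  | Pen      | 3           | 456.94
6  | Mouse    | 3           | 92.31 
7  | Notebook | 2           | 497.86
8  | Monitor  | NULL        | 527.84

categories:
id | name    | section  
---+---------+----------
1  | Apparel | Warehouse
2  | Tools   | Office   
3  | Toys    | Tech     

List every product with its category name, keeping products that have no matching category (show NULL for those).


LEFT JOIN keeps every row from products (the left table); where category_id has no match in categories, the category columns become NULL. Walk through each product:
  - product 1 (Webcam): category_id=2 -> matches Tools
  - product 2 (Cable): category_id=NULL, no match -> kept with NULL
  - product 3 (Keyboard): category_id=3 -> matches Toys
  - product 4 (Phone): category_id=3 -> matches Toys
  - product 5 (Pen): category_id=3 -> matches Toys
  - product 6 (Mouse): category_id=3 -> matches Toys
  - product 7 (Notebook): category_id=2 -> matches Tools
  - product 8 (Monitor): category_id=NULL, no match -> kept with NULL
All 8 rows appear; 2 have NULL category.

SQL:
SELECT a.name, b.name AS category
FROM products a
LEFT JOIN categories b ON a.category_id = b.id

Result:
name     | category
---------+---------
Webcam   | Tools   
Cable    | NULL    
Keyboard | Toys    
Phone    | Toys    
Pen      | Toys    
Mouse    | Toys    
Notebook | Tools   
Monitor  | NULL    


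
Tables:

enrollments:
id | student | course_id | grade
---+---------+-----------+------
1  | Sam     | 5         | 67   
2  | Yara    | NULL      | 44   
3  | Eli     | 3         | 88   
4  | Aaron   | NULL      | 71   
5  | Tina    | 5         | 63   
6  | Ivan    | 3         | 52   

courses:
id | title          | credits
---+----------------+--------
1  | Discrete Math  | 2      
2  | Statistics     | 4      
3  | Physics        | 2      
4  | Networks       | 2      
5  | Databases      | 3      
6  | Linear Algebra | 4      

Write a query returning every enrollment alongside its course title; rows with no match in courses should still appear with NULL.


LEFT JOIN keeps every row from enrollments (the left table); where course_id has no match in courses, the course columns become NULL. Walk through each enrollment:
  - enrollment 1 (Sam): course_id=5 -> matches Databases
  - enrollment 2 (Yara): course_id=NULL, no match -> kept with NULL
  - enrollment 3 (Eli): course_id=3 -> matches Physics
  - enrollment 4 (Aaron): course_id=NULL, no match -> kept with NULL
  - enrollment 5 (Tina): course_id=5 -> matches Databases
  - enrollment 6 (Ivan): course_id=3 -> matches Physics
All 6 rows appear; 2 have NULL course.

SQL:
SELECT a.student, b.title AS course
FROM enrollments a
LEFT JOIN courses b ON a.course_id = b.id

Result:
student | course   
--------+----------
Sam     | Databases
Yara    | NULL     
Eli     | Physics  
Aaron   | NULL     
Tina    | Databases
Ivan    | Physics  


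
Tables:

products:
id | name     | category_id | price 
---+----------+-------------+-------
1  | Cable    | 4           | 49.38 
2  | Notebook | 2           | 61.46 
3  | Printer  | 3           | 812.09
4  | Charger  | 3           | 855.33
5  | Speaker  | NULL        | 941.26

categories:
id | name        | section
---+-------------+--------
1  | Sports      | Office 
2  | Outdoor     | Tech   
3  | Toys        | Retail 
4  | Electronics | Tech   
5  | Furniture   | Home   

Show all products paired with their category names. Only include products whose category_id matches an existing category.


INNER JOIN keeps only products rows whose category_id matches an id in categories. Walk through each product:
  - product 1 (Cable): category_id=4 -> matches Electronics
  - product 2 (Notebook): category_id=2 -> matches Outdoor
  - product 3 (Printer): category_id=3 -> matches Toys
  - product 4 (Charger): category_id=3 -> matches Toys
  - product 5 (Speaker): category_id=NULL, no match -> dropped
So 1 of 5 rows is dropped.

SQL:
SELECT a.name, b.name AS category
FROM products a
INNER JOIN categories b ON a.category_id = b.id

Result:
name     | category   
---------+------------
Cable    | Electronics
Notebook | Outdoor    
Printer  | Toys       
Charger  | Toys       


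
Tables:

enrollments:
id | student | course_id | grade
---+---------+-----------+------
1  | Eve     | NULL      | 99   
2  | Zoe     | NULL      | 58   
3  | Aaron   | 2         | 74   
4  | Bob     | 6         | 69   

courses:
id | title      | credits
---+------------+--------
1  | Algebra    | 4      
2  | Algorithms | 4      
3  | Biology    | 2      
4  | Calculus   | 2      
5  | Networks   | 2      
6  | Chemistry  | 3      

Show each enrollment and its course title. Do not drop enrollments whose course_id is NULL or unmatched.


LEFT JOIN keeps every row from enrollments (the left table); where course_id has no match in courses, the course columns become NULL. Walk through each enrollment:
  - enrollment 1 (Eve): course_id=NULL, no match -> kept with NULL
  - enrollment 2 (Zoe): course_id=NULL, no match -> kept with NULL
  - enrollment 3 (Aaron): course_id=2 -> matches Algorithms
  - enrollment 4 (Bob): course_id=6 -> matches Chemistry
All 4 rows appear; 2 have NULL course.

SQL:
SELECT a.student, b.title AS course
FROM enrollments a
LEFT JOIN courses b ON a.course_id = b.id

Result:
student | course    
--------+-----------
Eve     | NULL      
Zoe     | NULL      
Aaron   | Algorithms
Bob     | Chemistry 


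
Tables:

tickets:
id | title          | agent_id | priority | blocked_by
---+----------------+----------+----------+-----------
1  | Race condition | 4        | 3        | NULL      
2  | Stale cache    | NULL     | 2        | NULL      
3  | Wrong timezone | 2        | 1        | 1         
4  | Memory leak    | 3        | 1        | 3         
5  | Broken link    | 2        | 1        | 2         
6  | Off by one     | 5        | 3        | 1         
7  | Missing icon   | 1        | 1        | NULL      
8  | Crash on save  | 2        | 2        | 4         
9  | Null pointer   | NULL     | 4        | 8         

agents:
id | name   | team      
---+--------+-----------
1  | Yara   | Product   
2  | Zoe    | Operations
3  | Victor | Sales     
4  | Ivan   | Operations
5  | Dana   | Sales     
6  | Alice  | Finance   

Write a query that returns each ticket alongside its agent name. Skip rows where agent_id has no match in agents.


INNER JOIN keeps only tickets rows whose agent_id matches an id in agents. Walk through each ticket:
  - ticket 1 (Race condition): agent_id=4 -> matches Ivan
  - ticket 2 (Stale cache): agent_id=NULL, no match -> dropped
  - ticket 3 (Wrong timezone): agent_id=2 -> matches Zoe
  - ticket 4 (Memory leak): agent_id=3 -> matches Victor
  - ticket 5 (Broken link): agent_id=2 -> matches Zoe
  - ticket 6 (Off by one): agent_id=5 -> matches Dana
  - ticket 7 (Missing icon): agent_id=1 -> matches Yara
  - ticket 8 (Crash on save): agent_id=2 -> matches Zoe
  - ticket 9 (Null pointer): agent_id=NULL, no match -> dropped
So 2 of 9 rows are dropped.

SQL:
SELECT a.title, b.name AS agent
FROM tickets a
INNER JOIN agents b ON a.agent_id = b.id

Result:
title          | agent 
---------------+-------
Race condition | Ivan  
Wrong timezone | Zoe   
Memory leak    | Victor
Broken link    | Zoe   
Off by one     | Dana  
Missing icon   | Yara  
Crash on save  | Zoe   


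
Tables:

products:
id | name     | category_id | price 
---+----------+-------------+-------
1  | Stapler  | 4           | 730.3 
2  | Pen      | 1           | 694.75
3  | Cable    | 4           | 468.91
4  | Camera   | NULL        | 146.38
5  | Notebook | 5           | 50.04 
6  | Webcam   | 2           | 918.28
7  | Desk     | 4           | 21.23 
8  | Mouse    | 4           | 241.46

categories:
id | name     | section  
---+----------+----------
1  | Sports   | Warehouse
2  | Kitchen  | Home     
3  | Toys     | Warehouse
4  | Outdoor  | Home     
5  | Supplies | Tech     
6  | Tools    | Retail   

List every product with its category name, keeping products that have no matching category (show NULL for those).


LEFT JOIN keeps every row from products (the left table); where category_id has no match in categories, the category columns become NULL. Walk through each product:
  - product 1 (Stapler): category_id=4 -> matches Outdoor
  - product 2 (Pen): category_id=1 -> matches Sports
  - product 3 (Cable): category_id=4 -> matches Outdoor
  - product 4 (Camera): category_id=NULL, no match -> kept with NULL
  - product 5 (Notebook): category_id=5 -> matches Supplies
  - product 6 (Webcam): category_id=2 -> matches Kitchen
  - product 7 (Desk): category_id=4 -> matches Outdoor
  - product 8 (Mouse): category_id=4 -> matches Outdoor
All 8 rows appear; 1 has NULL category.

SQL:
SELECT a.name, b.name AS category
FROM products a
LEFT JOIN categories b ON a.category_id = b.id

Result:
name     | category
---------+---------
Stapler  | Outdoor 
Pen      | Sports  
Cable    | Outdoor 
Camera   | NULL    
Notebook | Supplies
Webcam   | Kitchen 
Desk     | Outdoor 
Mouse    | Outdoor 


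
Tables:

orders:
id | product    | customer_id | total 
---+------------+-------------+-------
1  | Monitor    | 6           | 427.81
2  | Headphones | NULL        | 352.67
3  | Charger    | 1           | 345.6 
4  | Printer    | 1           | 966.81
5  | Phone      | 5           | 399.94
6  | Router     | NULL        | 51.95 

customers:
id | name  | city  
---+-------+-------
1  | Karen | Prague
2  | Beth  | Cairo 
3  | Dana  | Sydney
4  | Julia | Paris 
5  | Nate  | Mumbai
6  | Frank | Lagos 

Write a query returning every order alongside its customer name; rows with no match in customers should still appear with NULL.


LEFT JOIN keeps every row from orders (the left table); where customer_id has no match in customers, the customer columns become NULL. Walk through each order:
  - order 1 (Monitor): customer_id=6 -> matches Frank
  - order 2 (Headphones): customer_id=NULL, no match -> kept with NULL
  - order 3 (Charger): customer_id=1 -> matches Karen
  - order 4 (Printer): customer_id=1 -> matches Karen
  - order 5 (Phone): customer_id=5 -> matches Nate
  - order 6 (Router): customer_id=NULL, no match -> kept with NULL
All 6 rows appear; 2 have NULL customer.

SQL:
SELECT a.product, b.name AS customer
FROM orders a
LEFT JOIN customers b ON a.customer_id = b.id

Result:
product    | customer
-----------+---------
Monitor    | Frank   
Headphones | NULL    
Charger    | Karen   
Printer    | Karen   
Phone      | Nate    
Router     | NULL    


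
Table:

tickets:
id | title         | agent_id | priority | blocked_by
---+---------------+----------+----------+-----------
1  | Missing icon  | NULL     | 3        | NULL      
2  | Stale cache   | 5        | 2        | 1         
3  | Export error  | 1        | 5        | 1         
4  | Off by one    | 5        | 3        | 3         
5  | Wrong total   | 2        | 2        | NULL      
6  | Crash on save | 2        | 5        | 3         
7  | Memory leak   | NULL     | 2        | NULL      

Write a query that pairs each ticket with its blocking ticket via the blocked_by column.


This is a self-join: tickets is joined to a second copy of itself, matching each row's blocked_by to another row's id. Use LEFT JOIN so rows with blocked_by=NULL are kept.
  - ticket 1 (Missing icon): blocked_by=NULL -> NULL
  - ticket 2 (Stale cache): blocked_by=1 -> Missing icon
  - ticket 3 (Export error): blocked_by=1 -> Missing icon
  - ticket 4 (Off by one): blocked_by=3 -> Export error
  - ticket 5 (Wrong total): blocked_by=NULL -> NULL
  - ticket 6 (Crash on save): blocked_by=3 -> Export error
  - ticket 7 (Memory leak): blocked_by=NULL -> NULL

SQL:
SELECT a.title AS item, b.title AS blocked_by
FROM tickets a
LEFT JOIN tickets b ON a.blocked_by = b.id

Result:
item          | blocked_by  
--------------+-------------
Missing icon  | NULL        
Stale cache   | Missing icon
Export error  | Missing icon
Off by one    | Export error
Wrong total   | NULL        
Crash on save | Export error
Memory leak   | NULL        
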